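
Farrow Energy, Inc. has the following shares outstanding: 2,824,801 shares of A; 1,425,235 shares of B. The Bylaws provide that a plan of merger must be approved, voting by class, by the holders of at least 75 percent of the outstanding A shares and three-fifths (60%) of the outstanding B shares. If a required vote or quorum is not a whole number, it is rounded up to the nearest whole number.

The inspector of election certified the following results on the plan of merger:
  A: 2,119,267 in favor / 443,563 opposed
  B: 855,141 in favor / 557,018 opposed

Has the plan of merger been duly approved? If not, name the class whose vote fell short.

Approved — every class gave the required vote.

A: 3/4 of 2824801 = 2118600.75, rounded up to 2118601; 2,118,601 required, 2,119,267 in favor — approved.
B: 3/5 of 1425235 = 855141; 855,141 required, 855,141 in favor — approved.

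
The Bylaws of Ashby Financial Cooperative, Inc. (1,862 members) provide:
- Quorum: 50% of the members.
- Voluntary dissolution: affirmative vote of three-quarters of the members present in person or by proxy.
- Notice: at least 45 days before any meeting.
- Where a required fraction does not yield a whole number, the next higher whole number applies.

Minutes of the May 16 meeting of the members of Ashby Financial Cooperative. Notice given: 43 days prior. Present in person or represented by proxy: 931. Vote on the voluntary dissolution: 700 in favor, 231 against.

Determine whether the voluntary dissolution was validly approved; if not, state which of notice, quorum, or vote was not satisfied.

Invalid — notice requirement not satisfied.

Notice: 43 days given; 45 required. Not satisfied.
Quorum: 50% of 1,862 = 931; 931 present. Satisfied.
Vote: requires three-fourths of those present (931); 3/4 of 931 = 698.25, rounded up to 699, so 699 needed; 700 in favor. Satisfied.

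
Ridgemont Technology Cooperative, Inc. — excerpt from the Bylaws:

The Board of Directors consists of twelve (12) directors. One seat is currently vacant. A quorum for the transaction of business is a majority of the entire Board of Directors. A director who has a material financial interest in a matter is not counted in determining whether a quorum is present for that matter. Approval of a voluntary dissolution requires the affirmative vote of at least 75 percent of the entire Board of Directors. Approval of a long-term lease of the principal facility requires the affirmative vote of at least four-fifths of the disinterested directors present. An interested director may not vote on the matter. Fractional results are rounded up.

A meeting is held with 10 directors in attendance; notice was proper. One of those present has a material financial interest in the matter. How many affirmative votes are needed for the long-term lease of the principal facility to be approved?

8

The long-term lease of the principal facility requires four-fifths of the disinterested directors present (10 − 1 = 9).
4/5 of 9 = 7.20, rounded up to 8.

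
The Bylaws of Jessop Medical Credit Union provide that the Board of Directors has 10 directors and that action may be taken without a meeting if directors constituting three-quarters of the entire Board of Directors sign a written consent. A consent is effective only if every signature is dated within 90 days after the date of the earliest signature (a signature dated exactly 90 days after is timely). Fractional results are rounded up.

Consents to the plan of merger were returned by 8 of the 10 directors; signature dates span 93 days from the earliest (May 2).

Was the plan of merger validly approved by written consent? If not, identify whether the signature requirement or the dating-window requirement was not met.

Signatures required: three-quarters of 10 — 3/4 of 10 = 7.50, rounded up to 8, so 8 needed; 8 signed. Sufficient.
Dating window: the latest signature is 93 days after the earliest; the limit is 90 days. Outside the window.

Not effective — dating-window requirement not satisfied.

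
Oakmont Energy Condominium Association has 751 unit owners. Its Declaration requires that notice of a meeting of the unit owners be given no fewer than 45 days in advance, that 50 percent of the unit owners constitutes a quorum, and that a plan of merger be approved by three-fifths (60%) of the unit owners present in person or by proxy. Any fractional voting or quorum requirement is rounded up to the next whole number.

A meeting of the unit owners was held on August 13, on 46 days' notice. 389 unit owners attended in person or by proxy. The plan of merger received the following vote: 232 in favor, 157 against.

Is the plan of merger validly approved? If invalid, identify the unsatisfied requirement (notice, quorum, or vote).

Notice: 46 days given; 45 required. Satisfied.
Quorum: 50% of 751 = 375.50, rounded up to 376; 389 present. Satisfied.
Vote: requires three-fifths of those present (389); 3/5 of 389 = 233.40, rounded up to 234, so 234 needed; 232 in favor. Not satisfied.

Invalid — vote requirement not satisfied.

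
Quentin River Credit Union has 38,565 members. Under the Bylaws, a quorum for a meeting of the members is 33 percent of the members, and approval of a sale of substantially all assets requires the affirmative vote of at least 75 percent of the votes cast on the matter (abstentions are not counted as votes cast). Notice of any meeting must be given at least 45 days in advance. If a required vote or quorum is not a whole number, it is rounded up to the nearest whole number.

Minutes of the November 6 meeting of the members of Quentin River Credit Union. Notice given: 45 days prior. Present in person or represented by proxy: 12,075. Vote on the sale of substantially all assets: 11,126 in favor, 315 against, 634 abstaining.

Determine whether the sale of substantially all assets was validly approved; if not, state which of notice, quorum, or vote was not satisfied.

Notice: 45 days given; 45 required. Satisfied.
Quorum: 33% of 38,565 = 12,726.45, rounded up to 12,727; 12,075 present. Not satisfied.
Vote: requires three-fourths of the votes cast (12,075 − 634 abstaining = 11,441); 3/4 of 11441 = 8580.75, rounded up to 8581, so 8,581 needed; 11,126 in favor. Satisfied.

Invalid — quorum requirement not satisfied.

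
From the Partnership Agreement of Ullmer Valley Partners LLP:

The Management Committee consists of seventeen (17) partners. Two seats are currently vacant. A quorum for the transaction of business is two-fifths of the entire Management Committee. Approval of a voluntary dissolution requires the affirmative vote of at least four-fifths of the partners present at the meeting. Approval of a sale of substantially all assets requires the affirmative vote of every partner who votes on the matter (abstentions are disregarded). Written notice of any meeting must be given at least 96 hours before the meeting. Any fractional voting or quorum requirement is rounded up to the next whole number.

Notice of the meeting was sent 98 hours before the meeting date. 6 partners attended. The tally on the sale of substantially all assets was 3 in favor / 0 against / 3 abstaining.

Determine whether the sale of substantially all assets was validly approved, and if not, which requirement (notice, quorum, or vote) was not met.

Notice: 98 hours given; 96 required (98 ≥ 96). Satisfied.
Quorum: 6 present; quorum is 7. Not satisfied.
Vote: the sale of substantially all assets requires the unanimous vote of the votes cast (6 present − 3 abstaining = 3). Unanimous means all 3, so 3 affirmative votes are needed; 3 voted in favor. Satisfied. (Moot — without a quorum no business can be validly transacted.)

Invalid — quorum requirement not satisfied.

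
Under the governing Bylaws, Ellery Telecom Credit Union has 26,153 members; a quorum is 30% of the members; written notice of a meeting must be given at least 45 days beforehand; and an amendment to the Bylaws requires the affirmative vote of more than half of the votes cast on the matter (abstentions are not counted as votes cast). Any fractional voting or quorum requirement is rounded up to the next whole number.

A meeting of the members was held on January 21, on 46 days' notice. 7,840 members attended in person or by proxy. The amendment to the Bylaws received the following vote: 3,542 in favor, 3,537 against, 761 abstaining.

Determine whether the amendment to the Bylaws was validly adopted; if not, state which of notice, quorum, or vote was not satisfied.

Invalid — quorum requirement not satisfied.

Notice: 46 days given; 45 required. Satisfied.
Quorum: 30% of 26,153 = 7,845.90, rounded up to 7,846; 7,840 present. Not satisfied.
Vote: requires a majority of the votes cast (7,840 − 761 abstaining = 7,079); a majority of 7079 is 3540, so 3,540 needed; 3,542 in favor. Satisfied.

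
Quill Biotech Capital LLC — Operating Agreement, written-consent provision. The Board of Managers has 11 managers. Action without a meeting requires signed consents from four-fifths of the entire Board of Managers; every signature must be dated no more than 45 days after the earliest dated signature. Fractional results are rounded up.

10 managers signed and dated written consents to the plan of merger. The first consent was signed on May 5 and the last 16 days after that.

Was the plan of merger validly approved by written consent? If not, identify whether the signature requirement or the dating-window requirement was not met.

Effective — both the signature and dating-window requirements are satisfied.

Signatures required: four-fifths of 11 — 4/5 of 11 = 8.80, rounded up to 9, so 9 needed; 10 signed. Sufficient.
Dating window: the latest signature is 16 days after the earliest; the limit is 45 days. Within the window.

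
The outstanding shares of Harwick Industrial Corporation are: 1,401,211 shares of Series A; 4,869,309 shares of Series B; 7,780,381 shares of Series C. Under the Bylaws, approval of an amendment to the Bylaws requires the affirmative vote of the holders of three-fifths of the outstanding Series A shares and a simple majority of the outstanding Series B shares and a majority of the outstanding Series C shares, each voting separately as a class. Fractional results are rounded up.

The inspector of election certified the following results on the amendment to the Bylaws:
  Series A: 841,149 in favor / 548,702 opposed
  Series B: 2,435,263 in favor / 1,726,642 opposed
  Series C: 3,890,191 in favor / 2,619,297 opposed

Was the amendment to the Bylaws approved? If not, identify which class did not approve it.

Approved — every class gave the required vote.

Series A: 3/5 of 1401211 = 840726.60, rounded up to 840727; 840,727 required, 841,149 in favor — approved.
Series B: a majority of 4869309 is 2434655; 2,434,655 required, 2,435,263 in favor — approved.
Series C: a majority of 7780381 is 3890191; 3,890,191 required, 3,890,191 in favor — approved.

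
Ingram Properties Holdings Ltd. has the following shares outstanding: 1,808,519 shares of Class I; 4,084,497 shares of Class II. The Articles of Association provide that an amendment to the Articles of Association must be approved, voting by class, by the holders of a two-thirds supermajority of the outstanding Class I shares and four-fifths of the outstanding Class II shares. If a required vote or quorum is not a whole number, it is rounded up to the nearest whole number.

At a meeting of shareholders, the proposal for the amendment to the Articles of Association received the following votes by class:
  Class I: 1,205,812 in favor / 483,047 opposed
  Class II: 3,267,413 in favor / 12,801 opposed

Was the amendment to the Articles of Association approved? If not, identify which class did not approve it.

Not approved — the Class II shares did not give the required vote.

Class I: 2/3 of 1808519 = 1205679.33, rounded up to 1205680; 1,205,680 required, 1,205,812 in favor — approved.
Class II: 4/5 of 4084497 = 3267597.60, rounded up to 3267598; 3,267,598 required, 3,267,413 in favor — not approved.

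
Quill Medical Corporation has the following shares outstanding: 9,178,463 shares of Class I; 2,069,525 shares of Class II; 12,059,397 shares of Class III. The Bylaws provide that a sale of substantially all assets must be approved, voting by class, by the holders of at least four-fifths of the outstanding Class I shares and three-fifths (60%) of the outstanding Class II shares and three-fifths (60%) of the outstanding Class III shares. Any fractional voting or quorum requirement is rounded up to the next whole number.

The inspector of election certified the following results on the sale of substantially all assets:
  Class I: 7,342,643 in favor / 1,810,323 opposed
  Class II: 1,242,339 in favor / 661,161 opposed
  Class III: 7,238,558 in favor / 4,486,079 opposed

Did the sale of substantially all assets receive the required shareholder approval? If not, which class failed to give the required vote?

Not approved — the Class I shares did not give the required vote.

Class I: 4/5 of 9178463 = 7342770.40, rounded up to 7342771; 7,342,771 required, 7,342,643 in favor — not approved.
Class II: 3/5 of 2069525 = 1241715; 1,241,715 required, 1,242,339 in favor — approved.
Class III: 3/5 of 12059397 = 7235638.20, rounded up to 7235639; 7,235,639 required, 7,238,558 in favor — approved.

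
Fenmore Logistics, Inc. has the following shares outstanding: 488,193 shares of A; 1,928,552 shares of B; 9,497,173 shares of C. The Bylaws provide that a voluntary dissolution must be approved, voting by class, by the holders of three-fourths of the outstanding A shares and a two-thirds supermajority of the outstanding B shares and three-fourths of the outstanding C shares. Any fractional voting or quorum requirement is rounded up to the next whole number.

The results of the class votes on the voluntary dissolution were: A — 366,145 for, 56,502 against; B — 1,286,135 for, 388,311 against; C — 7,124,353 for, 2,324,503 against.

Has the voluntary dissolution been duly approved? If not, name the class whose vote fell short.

A: 3/4 of 488193 = 366144.75, rounded up to 366145; 366,145 required, 366,145 in favor — approved.
B: 2/3 of 1928552 = 1285701.33, rounded up to 1285702; 1,285,702 required, 1,286,135 in favor — approved.
C: 3/4 of 9497173 = 7122879.75, rounded up to 7122880; 7,122,880 required, 7,124,353 in favor — approved.

Approved — every class gave the required vote.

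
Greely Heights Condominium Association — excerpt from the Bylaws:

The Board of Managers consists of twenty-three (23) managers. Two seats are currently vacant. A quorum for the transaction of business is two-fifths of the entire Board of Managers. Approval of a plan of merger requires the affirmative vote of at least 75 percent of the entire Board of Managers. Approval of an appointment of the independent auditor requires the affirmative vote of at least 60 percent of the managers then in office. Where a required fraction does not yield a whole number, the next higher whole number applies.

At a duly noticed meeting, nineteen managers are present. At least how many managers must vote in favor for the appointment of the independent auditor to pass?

The appointment of the independent auditor requires three-fifths of the managers then in office (21).
3/5 of 21 = 12.60, rounded up to 13.

13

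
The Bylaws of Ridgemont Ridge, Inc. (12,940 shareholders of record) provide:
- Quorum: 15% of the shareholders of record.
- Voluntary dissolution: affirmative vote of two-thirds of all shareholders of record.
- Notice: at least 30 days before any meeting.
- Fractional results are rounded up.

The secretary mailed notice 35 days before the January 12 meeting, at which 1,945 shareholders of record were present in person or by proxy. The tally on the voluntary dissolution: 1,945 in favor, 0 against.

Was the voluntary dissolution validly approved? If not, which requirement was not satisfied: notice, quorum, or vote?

Invalid — vote requirement not satisfied.

Notice: 35 days given; 30 required. Satisfied.
Quorum: 15% of 12,940 = 1,941; 1,945 present. Satisfied.
Vote: requires two-thirds of all shareholders of record (12,940); 2/3 of 12940 = 8626.67, rounded up to 8627, so 8,627 needed; 1,945 in favor. Not satisfied.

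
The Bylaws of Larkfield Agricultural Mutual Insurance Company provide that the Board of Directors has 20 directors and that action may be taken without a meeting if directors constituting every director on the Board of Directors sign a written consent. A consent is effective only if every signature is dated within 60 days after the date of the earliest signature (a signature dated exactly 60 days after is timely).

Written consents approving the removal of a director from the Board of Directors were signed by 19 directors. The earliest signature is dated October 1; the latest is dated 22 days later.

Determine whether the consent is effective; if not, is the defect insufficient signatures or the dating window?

Signatures required: the unanimous vote of 20 — unanimous means all 20, so 20 needed; 19 signed. Insufficient.
Dating window: the latest signature is 22 days after the earliest; the limit is 60 days. Within the window.

Not effective — insufficient signatures.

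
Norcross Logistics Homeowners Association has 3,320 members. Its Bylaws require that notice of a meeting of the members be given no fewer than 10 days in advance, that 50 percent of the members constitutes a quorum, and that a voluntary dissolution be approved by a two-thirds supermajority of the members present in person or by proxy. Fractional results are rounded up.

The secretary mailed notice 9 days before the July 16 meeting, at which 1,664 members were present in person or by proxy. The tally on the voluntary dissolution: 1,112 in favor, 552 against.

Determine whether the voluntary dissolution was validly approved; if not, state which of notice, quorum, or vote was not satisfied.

Notice: 9 days given; 10 required. Not satisfied.
Quorum: 50% of 3,320 = 1,660; 1,664 present. Satisfied.
Vote: requires two-thirds of those present (1,664); 2/3 of 1664 = 1109.33, rounded up to 1110, so 1,110 needed; 1,112 in favor. Satisfied.

Invalid — notice requirement not satisfied.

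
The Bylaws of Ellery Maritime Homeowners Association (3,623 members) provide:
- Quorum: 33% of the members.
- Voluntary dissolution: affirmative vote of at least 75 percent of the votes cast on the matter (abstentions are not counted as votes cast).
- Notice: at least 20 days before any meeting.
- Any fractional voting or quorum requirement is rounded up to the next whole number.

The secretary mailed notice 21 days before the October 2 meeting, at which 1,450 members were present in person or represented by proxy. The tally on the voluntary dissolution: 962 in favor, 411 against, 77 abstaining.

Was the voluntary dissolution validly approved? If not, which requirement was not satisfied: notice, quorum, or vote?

Invalid — vote requirement not satisfied.

Notice: 21 days given; 20 required. Satisfied.
Quorum: 33% of 3,623 = 1,195.59, rounded up to 1,196; 1,450 present. Satisfied.
Vote: requires three-fourths of the votes cast (1,450 − 77 abstaining = 1,373); 3/4 of 1373 = 1029.75, rounded up to 1030, so 1,030 needed; 962 in favor. Not satisfied.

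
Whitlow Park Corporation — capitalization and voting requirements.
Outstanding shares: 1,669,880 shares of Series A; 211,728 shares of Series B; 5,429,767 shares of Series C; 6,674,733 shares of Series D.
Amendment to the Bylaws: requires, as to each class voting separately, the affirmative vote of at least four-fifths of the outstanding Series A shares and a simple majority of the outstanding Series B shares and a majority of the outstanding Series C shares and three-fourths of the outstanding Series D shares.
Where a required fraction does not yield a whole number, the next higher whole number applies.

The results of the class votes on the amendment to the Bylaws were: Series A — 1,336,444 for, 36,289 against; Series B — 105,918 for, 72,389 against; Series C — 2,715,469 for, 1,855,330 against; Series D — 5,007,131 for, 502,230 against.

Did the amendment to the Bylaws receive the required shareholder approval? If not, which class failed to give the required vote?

Series A: 4/5 of 1669880 = 1335904; 1,335,904 required, 1,336,444 in favor — approved.
Series B: a majority of 211728 is 105865; 105,865 required, 105,918 in favor — approved.
Series C: a majority of 5429767 is 2714884; 2,714,884 required, 2,715,469 in favor — approved.
Series D: 3/4 of 6674733 = 5006049.75, rounded up to 5006050; 5,006,050 required, 5,007,131 in favor — approved.

Approved — every class gave the required vote.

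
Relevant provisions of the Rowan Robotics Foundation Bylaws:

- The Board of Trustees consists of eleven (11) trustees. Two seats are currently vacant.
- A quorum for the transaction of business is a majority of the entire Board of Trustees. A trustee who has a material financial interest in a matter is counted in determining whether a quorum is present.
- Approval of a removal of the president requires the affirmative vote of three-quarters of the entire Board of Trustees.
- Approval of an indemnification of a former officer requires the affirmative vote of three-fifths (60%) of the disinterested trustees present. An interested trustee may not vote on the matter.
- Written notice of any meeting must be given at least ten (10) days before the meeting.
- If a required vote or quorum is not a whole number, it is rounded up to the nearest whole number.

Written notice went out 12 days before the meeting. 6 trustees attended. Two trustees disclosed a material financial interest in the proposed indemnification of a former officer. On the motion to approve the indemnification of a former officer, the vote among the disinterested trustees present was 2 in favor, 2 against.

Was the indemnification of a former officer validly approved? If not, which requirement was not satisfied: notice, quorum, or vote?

Notice: 12 days given; 10 required (12 ≥ 10). Satisfied.
Quorum: 6 present (interested trustees count toward quorum); quorum is 6. Satisfied.
Vote: the indemnification of a former officer requires three-fifths of the disinterested trustees present (6 − 2 = 4). 3/5 of 4 = 2.40, rounded up to 3, so 3 affirmative votes are needed; 2 voted in favor. Not satisfied.

Invalid — vote requirement not satisfied.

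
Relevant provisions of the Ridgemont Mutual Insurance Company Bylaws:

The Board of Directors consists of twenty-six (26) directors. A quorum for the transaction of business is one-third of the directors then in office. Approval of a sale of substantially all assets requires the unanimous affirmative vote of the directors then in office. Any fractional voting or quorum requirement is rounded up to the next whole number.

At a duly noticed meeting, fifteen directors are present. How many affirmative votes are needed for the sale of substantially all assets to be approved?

26

The sale of substantially all assets requires the unanimous vote of the directors then in office (26).
Unanimous means all 26.
(Only 15 can vote, so the sale of substantially all assets cannot pass at this meeting, but the required vote is still 26.)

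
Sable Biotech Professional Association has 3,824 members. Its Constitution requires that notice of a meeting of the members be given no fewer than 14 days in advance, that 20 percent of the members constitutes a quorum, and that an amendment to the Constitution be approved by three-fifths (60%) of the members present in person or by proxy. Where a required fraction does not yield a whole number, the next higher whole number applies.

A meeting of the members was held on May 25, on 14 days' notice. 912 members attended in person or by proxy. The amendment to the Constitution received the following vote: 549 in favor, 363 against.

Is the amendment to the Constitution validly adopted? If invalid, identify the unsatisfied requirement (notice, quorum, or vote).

Notice: 14 days given; 14 required. Satisfied.
Quorum: 20% of 3,824 = 764.80, rounded up to 765; 912 present. Satisfied.
Vote: requires three-fifths of those present (912); 3/5 of 912 = 547.20, rounded up to 548, so 548 needed; 549 in favor. Satisfied.

Valid — all requirements satisfied.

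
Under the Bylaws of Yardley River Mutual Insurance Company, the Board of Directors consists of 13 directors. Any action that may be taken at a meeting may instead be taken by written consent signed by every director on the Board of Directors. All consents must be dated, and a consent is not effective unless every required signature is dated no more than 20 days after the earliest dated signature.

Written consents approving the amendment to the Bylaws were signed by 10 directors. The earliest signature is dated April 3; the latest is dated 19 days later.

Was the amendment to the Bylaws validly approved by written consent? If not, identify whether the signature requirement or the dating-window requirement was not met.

Not effective — insufficient signatures.

Signatures required: the unanimous vote of 13 — unanimous means all 13, so 13 needed; 10 signed. Insufficient.
Dating window: the latest signature is 19 days after the earliest; the limit is 20 days. Within the window.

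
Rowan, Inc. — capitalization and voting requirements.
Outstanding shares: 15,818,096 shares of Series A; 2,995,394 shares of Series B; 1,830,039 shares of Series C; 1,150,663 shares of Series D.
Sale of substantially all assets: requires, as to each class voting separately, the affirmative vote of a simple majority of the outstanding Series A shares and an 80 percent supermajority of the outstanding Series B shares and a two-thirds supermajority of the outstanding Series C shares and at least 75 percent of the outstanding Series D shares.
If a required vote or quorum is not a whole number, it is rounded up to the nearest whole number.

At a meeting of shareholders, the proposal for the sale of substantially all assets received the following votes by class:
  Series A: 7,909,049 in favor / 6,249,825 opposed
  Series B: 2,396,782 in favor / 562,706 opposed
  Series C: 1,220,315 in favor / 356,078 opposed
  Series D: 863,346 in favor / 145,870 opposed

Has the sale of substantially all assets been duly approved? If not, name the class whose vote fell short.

Series A: a majority of 15818096 is 7909049; 7,909,049 required, 7,909,049 in favor — approved.
Series B: 4/5 of 2995394 = 2396315.20, rounded up to 2396316; 2,396,316 required, 2,396,782 in favor — approved.
Series C: 2/3 of 1830039 = 1220026; 1,220,026 required, 1,220,315 in favor — approved.
Series D: 3/4 of 1150663 = 862997.25, rounded up to 862998; 862,998 required, 863,346 in favor — approved.

Approved — every class gave the required vote.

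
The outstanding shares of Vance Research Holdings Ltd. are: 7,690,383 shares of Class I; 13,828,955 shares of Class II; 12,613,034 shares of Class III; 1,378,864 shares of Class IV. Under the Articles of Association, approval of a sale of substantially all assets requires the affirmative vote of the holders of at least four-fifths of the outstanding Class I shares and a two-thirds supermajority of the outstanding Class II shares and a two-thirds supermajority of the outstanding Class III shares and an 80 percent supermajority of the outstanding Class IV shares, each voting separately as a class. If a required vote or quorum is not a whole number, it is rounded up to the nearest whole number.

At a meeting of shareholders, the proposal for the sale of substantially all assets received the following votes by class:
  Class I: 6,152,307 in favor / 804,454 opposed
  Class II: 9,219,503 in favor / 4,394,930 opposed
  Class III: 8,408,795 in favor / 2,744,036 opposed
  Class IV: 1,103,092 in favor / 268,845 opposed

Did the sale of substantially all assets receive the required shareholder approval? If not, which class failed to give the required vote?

Class I: 4/5 of 7690383 = 6152306.40, rounded up to 6152307; 6,152,307 required, 6,152,307 in favor — approved.
Class II: 2/3 of 13828955 = 9219303.33, rounded up to 9219304; 9,219,304 required, 9,219,503 in favor — approved.
Class III: 2/3 of 12613034 = 8408689.33, rounded up to 8408690; 8,408,690 required, 8,408,795 in favor — approved.
Class IV: 4/5 of 1378864 = 1103091.20, rounded up to 1103092; 1,103,092 required, 1,103,092 in favor — approved.

Approved — every class gave the required vote.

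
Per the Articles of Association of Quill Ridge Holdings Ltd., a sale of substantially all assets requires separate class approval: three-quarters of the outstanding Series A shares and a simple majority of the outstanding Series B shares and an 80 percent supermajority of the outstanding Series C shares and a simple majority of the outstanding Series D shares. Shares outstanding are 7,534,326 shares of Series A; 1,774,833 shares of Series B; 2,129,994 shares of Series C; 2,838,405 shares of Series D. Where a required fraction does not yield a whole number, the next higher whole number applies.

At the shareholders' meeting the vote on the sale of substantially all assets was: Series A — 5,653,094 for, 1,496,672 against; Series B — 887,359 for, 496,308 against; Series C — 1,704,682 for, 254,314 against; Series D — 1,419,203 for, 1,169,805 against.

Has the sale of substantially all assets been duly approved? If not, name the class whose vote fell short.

Not approved — the Series B shares did not give the required vote.

Series A: 3/4 of 7534326 = 5650744.50, rounded up to 5650745; 5,650,745 required, 5,653,094 in favor — approved.
Series B: a majority of 1774833 is 887417; 887,417 required, 887,359 in favor — not approved.
Series C: 4/5 of 2129994 = 1703995.20, rounded up to 1703996; 1,703,996 required, 1,704,682 in favor — approved.
Series D: a majority of 2838405 is 1419203; 1,419,203 required, 1,419,203 in favor — approved.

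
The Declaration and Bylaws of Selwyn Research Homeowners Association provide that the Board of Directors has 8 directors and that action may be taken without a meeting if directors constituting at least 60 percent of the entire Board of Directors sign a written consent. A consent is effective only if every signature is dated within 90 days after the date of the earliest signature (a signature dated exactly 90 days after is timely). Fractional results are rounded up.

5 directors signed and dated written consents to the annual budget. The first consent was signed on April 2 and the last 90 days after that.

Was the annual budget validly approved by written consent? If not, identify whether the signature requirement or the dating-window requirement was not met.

Effective — both the signature and dating-window requirements are satisfied.

Signatures required: at least 60 percent of 8 — 3/5 of 8 = 4.80, rounded up to 5, so 5 needed; 5 signed. Sufficient.
Dating window: the latest signature is 90 days after the earliest; the limit is 90 days. Within the window.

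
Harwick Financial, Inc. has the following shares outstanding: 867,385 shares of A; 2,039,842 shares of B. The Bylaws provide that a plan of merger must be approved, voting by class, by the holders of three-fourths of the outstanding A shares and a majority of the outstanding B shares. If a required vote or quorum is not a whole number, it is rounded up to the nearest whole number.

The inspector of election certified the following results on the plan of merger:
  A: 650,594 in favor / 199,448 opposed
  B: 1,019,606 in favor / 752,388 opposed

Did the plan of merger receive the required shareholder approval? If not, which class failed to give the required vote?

Not approved — the B shares did not give the required vote.

A: 3/4 of 867385 = 650538.75, rounded up to 650539; 650,539 required, 650,594 in favor — approved.
B: a majority of 2039842 is 1019922; 1,019,922 required, 1,019,606 in favor — not approved.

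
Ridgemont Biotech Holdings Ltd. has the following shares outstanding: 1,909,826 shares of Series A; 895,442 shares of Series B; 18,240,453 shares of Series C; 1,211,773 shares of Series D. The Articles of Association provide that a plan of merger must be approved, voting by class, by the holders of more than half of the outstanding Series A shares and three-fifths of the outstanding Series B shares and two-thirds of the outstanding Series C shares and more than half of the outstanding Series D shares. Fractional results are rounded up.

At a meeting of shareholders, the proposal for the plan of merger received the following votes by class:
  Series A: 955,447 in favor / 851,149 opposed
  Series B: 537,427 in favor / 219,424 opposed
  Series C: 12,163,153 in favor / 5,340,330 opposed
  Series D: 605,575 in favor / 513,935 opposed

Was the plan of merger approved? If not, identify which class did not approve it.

Not approved — the Series D shares did not give the required vote.

Series A: a majority of 1909826 is 954914; 954,914 required, 955,447 in favor — approved.
Series B: 3/5 of 895442 = 537265.20, rounded up to 537266; 537,266 required, 537,427 in favor — approved.
Series C: 2/3 of 18240453 = 12160302; 12,160,302 required, 12,163,153 in favor — approved.
Series D: a majority of 1211773 is 605887; 605,887 required, 605,575 in favor — not approved.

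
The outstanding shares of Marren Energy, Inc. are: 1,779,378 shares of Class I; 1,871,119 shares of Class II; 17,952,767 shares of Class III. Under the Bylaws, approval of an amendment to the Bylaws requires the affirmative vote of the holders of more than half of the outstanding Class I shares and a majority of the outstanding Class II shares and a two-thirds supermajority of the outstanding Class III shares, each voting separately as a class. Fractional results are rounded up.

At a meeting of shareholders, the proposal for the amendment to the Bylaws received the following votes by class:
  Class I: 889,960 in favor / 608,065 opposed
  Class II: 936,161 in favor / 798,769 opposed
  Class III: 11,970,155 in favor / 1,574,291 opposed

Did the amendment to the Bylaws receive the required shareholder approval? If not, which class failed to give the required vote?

Class I: a majority of 1779378 is 889690; 889,690 required, 889,960 in favor — approved.
Class II: a majority of 1871119 is 935560; 935,560 required, 936,161 in favor — approved.
Class III: 2/3 of 17952767 = 11968511.33, rounded up to 11968512; 11,968,512 required, 11,970,155 in favor — approved.

Approved — every class gave the required vote.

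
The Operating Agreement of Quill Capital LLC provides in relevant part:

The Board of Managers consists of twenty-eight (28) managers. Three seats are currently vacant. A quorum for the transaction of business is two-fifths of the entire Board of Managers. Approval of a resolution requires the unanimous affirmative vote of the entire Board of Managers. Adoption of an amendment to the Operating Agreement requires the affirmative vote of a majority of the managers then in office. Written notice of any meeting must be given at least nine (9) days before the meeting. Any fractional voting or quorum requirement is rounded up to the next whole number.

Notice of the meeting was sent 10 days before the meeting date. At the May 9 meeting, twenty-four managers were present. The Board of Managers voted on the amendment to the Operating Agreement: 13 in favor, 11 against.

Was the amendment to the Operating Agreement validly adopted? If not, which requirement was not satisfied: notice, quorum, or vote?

Notice: 10 days given; 9 required (10 ≥ 9). Satisfied.
Quorum: 24 present; quorum is 12. Satisfied.
Vote: the amendment to the Operating Agreement requires a majority of the managers then in office (25). A majority of 25 is 13, so 13 affirmative votes are needed; 13 voted in favor. Satisfied.

Valid — all requirements satisfied.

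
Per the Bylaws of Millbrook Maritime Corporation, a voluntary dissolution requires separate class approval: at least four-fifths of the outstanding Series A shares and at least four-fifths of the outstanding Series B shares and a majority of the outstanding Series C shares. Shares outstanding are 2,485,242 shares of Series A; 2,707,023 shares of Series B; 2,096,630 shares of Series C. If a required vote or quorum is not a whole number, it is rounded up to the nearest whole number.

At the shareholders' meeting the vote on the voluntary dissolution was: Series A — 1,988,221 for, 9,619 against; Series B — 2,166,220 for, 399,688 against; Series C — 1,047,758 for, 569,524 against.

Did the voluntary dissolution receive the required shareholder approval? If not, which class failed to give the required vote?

Not approved — the Series C shares did not give the required vote.

Series A: 4/5 of 2485242 = 1988193.60, rounded up to 1988194; 1,988,194 required, 1,988,221 in favor — approved.
Series B: 4/5 of 2707023 = 2165618.40, rounded up to 2165619; 2,165,619 required, 2,166,220 in favor — approved.
Series C: a majority of 2096630 is 1048316; 1,048,316 required, 1,047,758 in favor — not approved.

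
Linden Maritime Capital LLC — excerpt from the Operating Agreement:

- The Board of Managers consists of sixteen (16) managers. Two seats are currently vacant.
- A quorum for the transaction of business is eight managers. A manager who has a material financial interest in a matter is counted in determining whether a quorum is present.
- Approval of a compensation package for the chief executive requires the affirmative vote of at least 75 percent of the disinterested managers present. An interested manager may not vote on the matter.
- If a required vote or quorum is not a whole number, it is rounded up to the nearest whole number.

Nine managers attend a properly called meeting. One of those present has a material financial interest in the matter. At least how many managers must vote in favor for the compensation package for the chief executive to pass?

The compensation package for the chief executive requires three-fourths of the disinterested managers present (9 − 1 = 8).
3/4 of 8 = 6.

6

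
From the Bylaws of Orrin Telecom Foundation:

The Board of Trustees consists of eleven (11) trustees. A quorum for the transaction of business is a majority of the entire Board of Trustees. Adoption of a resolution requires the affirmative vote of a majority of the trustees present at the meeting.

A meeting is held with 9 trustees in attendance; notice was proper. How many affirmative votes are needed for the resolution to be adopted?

5

The resolution requires a majority of the trustees present (9).
A majority of 9 is 5.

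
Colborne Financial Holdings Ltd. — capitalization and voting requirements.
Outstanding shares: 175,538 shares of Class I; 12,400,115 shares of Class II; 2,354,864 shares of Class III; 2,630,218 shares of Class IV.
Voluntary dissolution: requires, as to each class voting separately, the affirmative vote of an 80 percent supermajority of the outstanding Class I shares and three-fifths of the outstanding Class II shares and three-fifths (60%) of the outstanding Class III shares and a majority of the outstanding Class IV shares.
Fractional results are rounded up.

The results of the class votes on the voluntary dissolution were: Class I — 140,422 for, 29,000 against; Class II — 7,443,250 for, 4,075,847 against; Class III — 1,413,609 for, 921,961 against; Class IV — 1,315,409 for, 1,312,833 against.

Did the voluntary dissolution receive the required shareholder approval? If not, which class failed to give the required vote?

Not approved — the Class I shares did not give the required vote.

Class I: 4/5 of 175538 = 140430.40, rounded up to 140431; 140,431 required, 140,422 in favor — not approved.
Class II: 3/5 of 12400115 = 7440069; 7,440,069 required, 7,443,250 in favor — approved.
Class III: 3/5 of 2354864 = 1412918.40, rounded up to 1412919; 1,412,919 required, 1,413,609 in favor — approved.
Class IV: a majority of 2630218 is 1315110; 1,315,110 required, 1,315,409 in favor — approved.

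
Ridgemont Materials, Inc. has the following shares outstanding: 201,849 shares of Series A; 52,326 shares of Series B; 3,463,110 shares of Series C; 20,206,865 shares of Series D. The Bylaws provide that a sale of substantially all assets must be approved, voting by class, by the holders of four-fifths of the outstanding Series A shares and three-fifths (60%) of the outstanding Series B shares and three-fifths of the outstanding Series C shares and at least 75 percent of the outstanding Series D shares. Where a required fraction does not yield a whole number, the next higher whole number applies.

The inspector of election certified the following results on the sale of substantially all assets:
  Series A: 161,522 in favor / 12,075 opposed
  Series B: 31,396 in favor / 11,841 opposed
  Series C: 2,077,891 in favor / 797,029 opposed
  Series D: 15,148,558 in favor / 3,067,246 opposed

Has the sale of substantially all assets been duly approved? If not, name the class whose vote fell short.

Series A: 4/5 of 201849 = 161479.20, rounded up to 161480; 161,480 required, 161,522 in favor — approved.
Series B: 3/5 of 52326 = 31395.60, rounded up to 31396; 31,396 required, 31,396 in favor — approved.
Series C: 3/5 of 3463110 = 2077866; 2,077,866 required, 2,077,891 in favor — approved.
Series D: 3/4 of 20206865 = 15155148.75, rounded up to 15155149; 15,155,149 required, 15,148,558 in favor — not approved.

Not approved — the Series D shares did not give the required vote.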